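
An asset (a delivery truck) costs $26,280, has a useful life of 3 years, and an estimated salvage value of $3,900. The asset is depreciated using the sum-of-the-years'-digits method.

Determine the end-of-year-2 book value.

Depreciable base = $26,280 − $3,900 = $22,380.
Sum of the years' digits = 3+2+1 = 6.
Year 1: $22,380 × 3/6 = $11,190. Book value $15,090.
Year 2: $22,380 × 2/6 = $7,460. Book value $7,630.

$7,630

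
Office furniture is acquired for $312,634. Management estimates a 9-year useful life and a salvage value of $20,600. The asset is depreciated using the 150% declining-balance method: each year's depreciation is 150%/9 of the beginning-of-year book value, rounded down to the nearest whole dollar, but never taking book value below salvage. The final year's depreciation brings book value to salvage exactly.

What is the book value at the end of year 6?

Depreciable base = $312,634 − $20,600 = $292,034.
Year 1: ⌊$312,634 × 150%/9⌋ = $52,105. Book value $260,529.
Year 2: ⌊$260,529 × 150%/9⌋ = $43,421. Book value $217,108.
Year 3: ⌊$217,108 × 150%/9⌋ = $36,184. Book value $180,924.
Year 4: ⌊$180,924 × 150%/9⌋ = $30,154. Book value $150,770.
Year 5: ⌊$150,770 × 150%/9⌋ = $25,128. Book value $125,642.
Year 6: ⌊$125,642 × 150%/9⌋ = $20,940. Book value $104,702.

$104,702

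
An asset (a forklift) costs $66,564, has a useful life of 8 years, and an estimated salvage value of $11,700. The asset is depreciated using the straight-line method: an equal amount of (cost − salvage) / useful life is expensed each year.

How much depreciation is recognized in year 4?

$6,858

Depreciable base = $66,564 − $11,700 = $54,864.
Annual expense = $54,864 / 8 = $6,858.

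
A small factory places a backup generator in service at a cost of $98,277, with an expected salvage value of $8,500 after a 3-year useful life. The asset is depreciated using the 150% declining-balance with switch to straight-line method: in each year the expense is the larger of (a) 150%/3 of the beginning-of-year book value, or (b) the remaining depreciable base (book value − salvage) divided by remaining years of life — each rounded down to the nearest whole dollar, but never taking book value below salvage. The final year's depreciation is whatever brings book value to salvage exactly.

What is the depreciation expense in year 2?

Depreciable base = $98,277 − $8,500 = $89,777.
Year 1: DB = ⌊$98,277 × 150%/3⌋ = $49,138; SL = ⌊$89,777/3⌋ = $29,925 → take DB $49,138. Book value $49,139.
Year 2: DB = ⌊$49,139 × 150%/3⌋ = $24,569; SL = ⌊$40,639/2⌋ = $20,319 → take DB $24,569. Book value $24,570.

$24,569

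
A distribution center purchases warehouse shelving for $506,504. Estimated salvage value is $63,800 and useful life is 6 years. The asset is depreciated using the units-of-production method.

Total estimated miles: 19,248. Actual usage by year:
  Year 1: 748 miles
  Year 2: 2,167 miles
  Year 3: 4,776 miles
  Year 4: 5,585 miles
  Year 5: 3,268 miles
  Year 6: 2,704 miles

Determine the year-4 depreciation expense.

$128,455

Depreciable base = $506,504 − $63,800 = $442,704.
Rate = $442,704 / 19,248 miles = $23 per mile.
Year 1: 748 × $23 = $17,204. Book value $489,300.
Year 2: 2,167 × $23 = $49,841. Book value $439,459.
Year 3: 4,776 × $23 = $109,848. Book value $329,611.
Year 4: 5,585 × $23 = $128,455. Book value $201,156.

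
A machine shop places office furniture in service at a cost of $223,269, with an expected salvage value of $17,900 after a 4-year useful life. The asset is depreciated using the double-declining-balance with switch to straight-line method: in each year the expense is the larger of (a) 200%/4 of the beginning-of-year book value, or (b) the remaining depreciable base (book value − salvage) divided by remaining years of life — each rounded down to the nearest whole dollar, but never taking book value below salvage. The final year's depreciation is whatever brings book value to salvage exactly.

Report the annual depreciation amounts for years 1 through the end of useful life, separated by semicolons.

Depreciable base = $223,269 − $17,900 = $205,369.
Year 1: DB = ⌊$223,269 × 200%/4⌋ = $111,634; SL = ⌊$205,369/4⌋ = $51,342 → take DB $111,634. Book value $111,635.
Year 2: DB = ⌊$111,635 × 200%/4⌋ = $55,817; SL = ⌊$93,735/3⌋ = $31,245 → take DB $55,817. Book value $55,818.
Year 3: DB = ⌊$55,818 × 200%/4⌋ = $27,909; SL = ⌊$37,918/2⌋ = $18,959 → take DB $27,909. Book value $27,909.
Year 4 (final): $27,909 − $17,900 = $10,009. Book value $17,900.

$111,634; $55,817; $27,909; $10,009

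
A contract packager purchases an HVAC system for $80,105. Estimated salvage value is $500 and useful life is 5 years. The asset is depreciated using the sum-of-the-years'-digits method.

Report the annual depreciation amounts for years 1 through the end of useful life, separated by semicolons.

Depreciable base = $80,105 − $500 = $79,605.
Sum of the years' digits = 5+4+3+2+1 = 15.
Year 1: $79,605 × 5/15 = $26,535. Book value $53,570.
Year 2: $79,605 × 4/15 = $21,228. Book value $32,342.
Year 3: $79,605 × 3/15 = $15,921. Book value $16,421.
Year 4: $79,605 × 2/15 = $10,614. Book value $5,807.
Year 5: $79,605 × 1/15 = $5,307. Book value $500.

$26,535; $21,228; $15,921; $10,614; $5,307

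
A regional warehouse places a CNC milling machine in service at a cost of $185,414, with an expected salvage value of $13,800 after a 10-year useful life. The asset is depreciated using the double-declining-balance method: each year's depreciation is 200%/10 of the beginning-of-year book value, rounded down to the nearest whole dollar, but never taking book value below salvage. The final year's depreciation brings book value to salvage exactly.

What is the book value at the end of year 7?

Depreciable base = $185,414 − $13,800 = $171,614.
Year 1: ⌊$185,414 × 200%/10⌋ = $37,082. Book value $148,332.
Year 2: ⌊$148,332 × 200%/10⌋ = $29,666. Book value $118,666.
Year 3: ⌊$118,666 × 200%/10⌋ = $23,733. Book value $94,933.
Year 4: ⌊$94,933 × 200%/10⌋ = $18,986. Book value $75,947.
Year 5: ⌊$75,947 × 200%/10⌋ = $15,189. Book value $60,758.
Year 6: ⌊$60,758 × 200%/10⌋ = $12,151. Book value $48,607.
Year 7: ⌊$48,607 × 200%/10⌋ = $9,721. Book value $38,886.

$38,886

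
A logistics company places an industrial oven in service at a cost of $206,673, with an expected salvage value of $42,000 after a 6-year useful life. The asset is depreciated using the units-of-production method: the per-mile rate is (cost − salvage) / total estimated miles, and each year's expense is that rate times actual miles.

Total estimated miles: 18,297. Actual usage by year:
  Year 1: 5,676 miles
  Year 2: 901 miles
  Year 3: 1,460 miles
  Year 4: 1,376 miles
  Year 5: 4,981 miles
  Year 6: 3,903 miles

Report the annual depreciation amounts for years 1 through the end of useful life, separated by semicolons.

Depreciable base = $206,673 − $42,000 = $164,673.
Rate = $164,673 / 18,297 miles = $9 per mile.
Year 1: 5,676 × $9 = $51,084. Book value $155,589.
Year 2: 901 × $9 = $8,109. Book value $147,480.
Year 3: 1,460 × $9 = $13,140. Book value $134,340.
Year 4: 1,376 × $9 = $12,384. Book value $121,956.
Year 5: 4,981 × $9 = $44,829. Book value $77,127.
Year 6: 3,903 × $9 = $35,127. Book value $42,000.

$51,084; $8,109; $13,140; $12,384; $44,829; $35,127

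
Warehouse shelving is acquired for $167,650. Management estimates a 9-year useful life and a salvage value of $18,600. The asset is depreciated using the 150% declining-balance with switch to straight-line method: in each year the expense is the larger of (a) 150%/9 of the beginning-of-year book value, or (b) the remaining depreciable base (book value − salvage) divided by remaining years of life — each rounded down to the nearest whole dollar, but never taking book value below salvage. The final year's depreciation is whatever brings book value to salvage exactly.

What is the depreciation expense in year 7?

$12,194

Depreciable base = $167,650 − $18,600 = $149,050.
Year 1: DB = ⌊$167,650 × 150%/9⌋ = $27,941; SL = ⌊$149,050/9⌋ = $16,561 → take DB $27,941. Book value $139,709.
Year 2: DB = ⌊$139,709 × 150%/9⌋ = $23,284; SL = ⌊$121,109/8⌋ = $15,138 → take DB $23,284. Book value $116,425.
Year 3: DB = ⌊$116,425 × 150%/9⌋ = $19,404; SL = ⌊$97,825/7⌋ = $13,975 → take DB $19,404. Book value $97,021.
Year 4: DB = ⌊$97,021 × 150%/9⌋ = $16,170; SL = ⌊$78,421/6⌋ = $13,070 → take DB $16,170. Book value $80,851.
Year 5: DB = ⌊$80,851 × 150%/9⌋ = $13,475; SL = ⌊$62,251/5⌋ = $12,450 → take DB $13,475. Book value $67,376.
Year 6: DB = ⌊$67,376 × 150%/9⌋ = $11,229; SL = ⌊$48,776/4⌋ = $12,194 → take SL $12,194. Book value $55,182.
Year 7: DB = ⌊$55,182 × 150%/9⌋ = $9,197; SL = ⌊$36,582/3⌋ = $12,194 → take SL $12,194. Book value $42,988.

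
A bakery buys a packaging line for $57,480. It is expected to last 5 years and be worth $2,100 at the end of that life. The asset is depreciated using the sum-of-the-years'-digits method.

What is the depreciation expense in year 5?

Depreciable base = $57,480 − $2,100 = $55,380.
Sum of the years' digits = 5+4+3+2+1 = 15.
Year 1: $55,380 × 5/15 = $18,460. Book value $39,020.
Year 2: $55,380 × 4/15 = $14,768. Book value $24,252.
Year 3: $55,380 × 3/15 = $11,076. Book value $13,176.
Year 4: $55,380 × 2/15 = $7,384. Book value $5,792.
Year 5: $55,380 × 1/15 = $3,692. Book value $2,100.

$3,692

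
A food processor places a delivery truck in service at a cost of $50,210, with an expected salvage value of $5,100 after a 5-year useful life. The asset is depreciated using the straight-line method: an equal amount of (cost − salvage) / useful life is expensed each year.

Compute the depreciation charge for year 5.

$9,022

Depreciable base = $50,210 − $5,100 = $45,110.
Annual expense = $45,110 / 5 = $9,022.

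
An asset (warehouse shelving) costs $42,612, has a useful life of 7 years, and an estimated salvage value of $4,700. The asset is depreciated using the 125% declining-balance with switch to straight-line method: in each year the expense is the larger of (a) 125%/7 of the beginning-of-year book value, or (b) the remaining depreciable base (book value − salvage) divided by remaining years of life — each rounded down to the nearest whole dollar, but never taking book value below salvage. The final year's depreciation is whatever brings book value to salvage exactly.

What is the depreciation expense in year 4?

Depreciable base = $42,612 − $4,700 = $37,912.
Year 1: DB = ⌊$42,612 × 125%/7⌋ = $7,609; SL = ⌊$37,912/7⌋ = $5,416 → take DB $7,609. Book value $35,003.
Year 2: DB = ⌊$35,003 × 125%/7⌋ = $6,250; SL = ⌊$30,303/6⌋ = $5,050 → take DB $6,250. Book value $28,753.
Year 3: DB = ⌊$28,753 × 125%/7⌋ = $5,134; SL = ⌊$24,053/5⌋ = $4,810 → take DB $5,134. Book value $23,619.
Year 4: DB = ⌊$23,619 × 125%/7⌋ = $4,217; SL = ⌊$18,919/4⌋ = $4,729 → take SL $4,729. Book value $18,890.

$4,729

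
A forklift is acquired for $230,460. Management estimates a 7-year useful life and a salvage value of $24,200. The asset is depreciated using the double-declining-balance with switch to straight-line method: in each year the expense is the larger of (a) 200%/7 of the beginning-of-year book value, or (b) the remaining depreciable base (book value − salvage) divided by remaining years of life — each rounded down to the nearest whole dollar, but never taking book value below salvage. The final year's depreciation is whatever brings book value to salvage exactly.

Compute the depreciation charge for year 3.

Depreciable base = $230,460 − $24,200 = $206,260.
Year 1: DB = ⌊$230,460 × 200%/7⌋ = $65,845; SL = ⌊$206,260/7⌋ = $29,465 → take DB $65,845. Book value $164,615.
Year 2: DB = ⌊$164,615 × 200%/7⌋ = $47,032; SL = ⌊$140,415/6⌋ = $23,402 → take DB $47,032. Book value $117,583.
Year 3: DB = ⌊$117,583 × 200%/7⌋ = $33,595; SL = ⌊$93,383/5⌋ = $18,676 → take DB $33,595. Book value $83,988.

$33,595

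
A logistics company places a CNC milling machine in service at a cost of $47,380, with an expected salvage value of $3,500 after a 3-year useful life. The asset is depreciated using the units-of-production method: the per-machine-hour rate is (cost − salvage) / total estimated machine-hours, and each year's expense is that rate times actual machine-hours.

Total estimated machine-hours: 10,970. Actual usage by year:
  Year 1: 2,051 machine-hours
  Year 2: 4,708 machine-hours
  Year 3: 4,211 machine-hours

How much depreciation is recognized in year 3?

Depreciable base = $47,380 − $3,500 = $43,880.
Rate = $43,880 / 10,970 machine-hours = $4 per machine-hour.
Year 1: 2,051 × $4 = $8,204. Book value $39,176.
Year 2: 4,708 × $4 = $18,832. Book value $20,344.
Year 3: 4,211 × $4 = $16,844. Book value $3,500.

$16,844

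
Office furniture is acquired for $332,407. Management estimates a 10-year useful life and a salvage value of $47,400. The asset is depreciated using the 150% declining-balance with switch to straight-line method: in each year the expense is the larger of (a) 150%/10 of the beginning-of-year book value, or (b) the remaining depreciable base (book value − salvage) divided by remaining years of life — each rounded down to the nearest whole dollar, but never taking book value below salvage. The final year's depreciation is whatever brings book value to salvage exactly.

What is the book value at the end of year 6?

$125,369

Depreciable base = $332,407 − $47,400 = $285,007.
Year 1: DB = ⌊$332,407 × 150%/10⌋ = $49,861; SL = ⌊$285,007/10⌋ = $28,500 → take DB $49,861. Book value $282,546.
Year 2: DB = ⌊$282,546 × 150%/10⌋ = $42,381; SL = ⌊$235,146/9⌋ = $26,127 → take DB $42,381. Book value $240,165.
Year 3: DB = ⌊$240,165 × 150%/10⌋ = $36,024; SL = ⌊$192,765/8⌋ = $24,095 → take DB $36,024. Book value $204,141.
Year 4: DB = ⌊$204,141 × 150%/10⌋ = $30,621; SL = ⌊$156,741/7⌋ = $22,391 → take DB $30,621. Book value $173,520.
Year 5: DB = ⌊$173,520 × 150%/10⌋ = $26,028; SL = ⌊$126,120/6⌋ = $21,020 → take DB $26,028. Book value $147,492.
Year 6: DB = ⌊$147,492 × 150%/10⌋ = $22,123; SL = ⌊$100,092/5⌋ = $20,018 → take DB $22,123. Book value $125,369.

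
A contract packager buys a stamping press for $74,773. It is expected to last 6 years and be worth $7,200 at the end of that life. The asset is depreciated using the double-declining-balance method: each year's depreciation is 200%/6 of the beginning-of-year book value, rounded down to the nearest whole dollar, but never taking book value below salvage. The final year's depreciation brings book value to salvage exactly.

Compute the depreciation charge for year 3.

$11,077

Depreciable base = $74,773 − $7,200 = $67,573.
Year 1: ⌊$74,773 × 200%/6⌋ = $24,924. Book value $49,849.
Year 2: ⌊$49,849 × 200%/6⌋ = $16,616. Book value $33,233.
Year 3: ⌊$33,233 × 200%/6⌋ = $11,077. Book value $22,156.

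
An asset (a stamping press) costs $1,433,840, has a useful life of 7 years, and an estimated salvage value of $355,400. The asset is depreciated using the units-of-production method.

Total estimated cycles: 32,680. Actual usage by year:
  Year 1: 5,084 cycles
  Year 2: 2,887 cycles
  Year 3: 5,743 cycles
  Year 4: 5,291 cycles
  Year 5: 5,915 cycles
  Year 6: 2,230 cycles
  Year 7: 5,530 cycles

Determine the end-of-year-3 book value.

Depreciable base = $1,433,840 − $355,400 = $1,078,440.
Rate = $1,078,440 / 32,680 cycles = $33 per cycle.
Year 1: 5,084 × $33 = $167,772. Book value $1,266,068.
Year 2: 2,887 × $33 = $95,271. Book value $1,170,797.
Year 3: 5,743 × $33 = $189,519. Book value $981,278.

$981,278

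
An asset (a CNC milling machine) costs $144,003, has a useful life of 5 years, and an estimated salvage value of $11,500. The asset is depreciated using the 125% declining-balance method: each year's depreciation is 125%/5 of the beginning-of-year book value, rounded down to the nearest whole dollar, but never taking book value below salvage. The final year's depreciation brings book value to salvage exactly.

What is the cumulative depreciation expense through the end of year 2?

$63,000

Depreciable base = $144,003 − $11,500 = $132,503.
Year 1: ⌊$144,003 × 125%/5⌋ = $36,000. Book value $108,003.
Year 2: ⌊$108,003 × 125%/5⌋ = $27,000. Book value $81,003.
Accumulated through year 2 = $144,003 − $81,003 = $63,000.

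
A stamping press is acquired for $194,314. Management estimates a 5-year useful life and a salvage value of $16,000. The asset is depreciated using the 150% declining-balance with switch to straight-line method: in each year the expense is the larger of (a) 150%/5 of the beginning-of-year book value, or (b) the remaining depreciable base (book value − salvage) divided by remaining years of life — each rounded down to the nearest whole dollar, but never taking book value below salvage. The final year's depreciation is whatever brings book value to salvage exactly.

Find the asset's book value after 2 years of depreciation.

Depreciable base = $194,314 − $16,000 = $178,314.
Year 1: DB = ⌊$194,314 × 150%/5⌋ = $58,294; SL = ⌊$178,314/5⌋ = $35,662 → take DB $58,294. Book value $136,020.
Year 2: DB = ⌊$136,020 × 150%/5⌋ = $40,806; SL = ⌊$120,020/4⌋ = $30,005 → take DB $40,806. Book value $95,214.

$95,214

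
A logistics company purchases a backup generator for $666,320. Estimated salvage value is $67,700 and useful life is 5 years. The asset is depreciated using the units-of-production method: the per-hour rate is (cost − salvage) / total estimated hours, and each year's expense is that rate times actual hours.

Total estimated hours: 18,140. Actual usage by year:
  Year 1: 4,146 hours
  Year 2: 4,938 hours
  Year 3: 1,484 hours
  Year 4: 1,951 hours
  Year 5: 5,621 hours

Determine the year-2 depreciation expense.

$162,954

Depreciable base = $666,320 − $67,700 = $598,620.
Rate = $598,620 / 18,140 hours = $33 per hour.
Year 1: 4,146 × $33 = $136,818. Book value $529,502.
Year 2: 4,938 × $33 = $162,954. Book value $366,548.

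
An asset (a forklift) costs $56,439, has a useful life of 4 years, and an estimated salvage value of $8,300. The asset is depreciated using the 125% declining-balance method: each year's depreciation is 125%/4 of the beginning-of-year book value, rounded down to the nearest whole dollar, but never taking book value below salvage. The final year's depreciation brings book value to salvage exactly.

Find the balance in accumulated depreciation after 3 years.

Depreciable base = $56,439 − $8,300 = $48,139.
Year 1: ⌊$56,439 × 125%/4⌋ = $17,637. Book value $38,802.
Year 2: ⌊$38,802 × 125%/4⌋ = $12,125. Book value $26,677.
Year 3: ⌊$26,677 × 125%/4⌋ = $8,336. Book value $18,341.
Accumulated through year 3 = $56,439 − $18,341 = $38,098.

$38,098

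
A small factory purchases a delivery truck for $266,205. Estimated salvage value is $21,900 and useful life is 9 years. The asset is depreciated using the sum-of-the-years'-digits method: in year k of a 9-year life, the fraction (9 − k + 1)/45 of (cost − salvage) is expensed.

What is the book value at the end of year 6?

Depreciable base = $266,205 − $21,900 = $244,305.
Sum of the years' digits = 9+8+7+6+5+4+3+2+1 = 45.
Year 1: $244,305 × 9/45 = $48,861. Book value $217,344.
Year 2: $244,305 × 8/45 = $43,432. Book value $173,912.
Year 3: $244,305 × 7/45 = $38,003. Book value $135,909.
Year 4: $244,305 × 6/45 = $32,574. Book value $103,335.
Year 5: $244,305 × 5/45 = $27,145. Book value $76,190.
Year 6: $244,305 × 4/45 = $21,716. Book value $54,474.

$54,474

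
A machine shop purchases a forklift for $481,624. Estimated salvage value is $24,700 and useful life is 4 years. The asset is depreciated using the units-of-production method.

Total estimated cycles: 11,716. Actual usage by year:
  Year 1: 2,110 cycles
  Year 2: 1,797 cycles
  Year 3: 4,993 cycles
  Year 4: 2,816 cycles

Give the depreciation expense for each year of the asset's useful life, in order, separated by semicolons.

$82,290; $70,083; $194,727; $109,824

Depreciable base = $481,624 − $24,700 = $456,924.
Rate = $456,924 / 11,716 cycles = $39 per cycle.
Year 1: 2,110 × $39 = $82,290. Book value $399,334.
Year 2: 1,797 × $39 = $70,083. Book value $329,251.
Year 3: 4,993 × $39 = $194,727. Book value $134,524.
Year 4: 2,816 × $39 = $109,824. Book value $24,700.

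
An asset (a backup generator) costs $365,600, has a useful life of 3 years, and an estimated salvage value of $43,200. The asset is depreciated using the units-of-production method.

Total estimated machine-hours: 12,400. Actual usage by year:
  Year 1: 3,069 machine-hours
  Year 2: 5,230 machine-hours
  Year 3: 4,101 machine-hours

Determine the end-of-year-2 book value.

Depreciable base = $365,600 − $43,200 = $322,400.
Rate = $322,400 / 12,400 machine-hours = $26 per machine-hour.
Year 1: 3,069 × $26 = $79,794. Book value $285,806.
Year 2: 5,230 × $26 = $135,980. Book value $149,826.

$149,826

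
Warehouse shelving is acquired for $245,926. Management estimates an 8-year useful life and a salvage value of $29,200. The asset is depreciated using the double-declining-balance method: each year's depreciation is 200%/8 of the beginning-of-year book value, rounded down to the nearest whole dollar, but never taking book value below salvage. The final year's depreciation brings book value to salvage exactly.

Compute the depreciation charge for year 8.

$3,629

Depreciable base = $245,926 − $29,200 = $216,726.
Year 1: ⌊$245,926 × 200%/8⌋ = $61,481. Book value $184,445.
Year 2: ⌊$184,445 × 200%/8⌋ = $46,111. Book value $138,334.
Year 3: ⌊$138,334 × 200%/8⌋ = $34,583. Book value $103,751.
Year 4: ⌊$103,751 × 200%/8⌋ = $25,937. Book value $77,814.
Year 5: ⌊$77,814 × 200%/8⌋ = $19,453. Book value $58,361.
Year 6: ⌊$58,361 × 200%/8⌋ = $14,590. Book value $43,771.
Year 7: ⌊$43,771 × 200%/8⌋ = $10,942. Book value $32,829.
Year 8 (final): $32,829 − $29,200 = $3,629. Book value $29,200.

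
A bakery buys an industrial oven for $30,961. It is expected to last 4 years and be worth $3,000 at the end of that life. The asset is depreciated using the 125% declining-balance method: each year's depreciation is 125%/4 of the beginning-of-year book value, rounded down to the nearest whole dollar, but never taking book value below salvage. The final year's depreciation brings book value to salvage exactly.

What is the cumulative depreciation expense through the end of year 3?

Depreciable base = $30,961 − $3,000 = $27,961.
Year 1: ⌊$30,961 × 125%/4⌋ = $9,675. Book value $21,286.
Year 2: ⌊$21,286 × 125%/4⌋ = $6,651. Book value $14,635.
Year 3: ⌊$14,635 × 125%/4⌋ = $4,573. Book value $10,062.
Accumulated through year 3 = $30,961 − $10,062 = $20,899.

$20,899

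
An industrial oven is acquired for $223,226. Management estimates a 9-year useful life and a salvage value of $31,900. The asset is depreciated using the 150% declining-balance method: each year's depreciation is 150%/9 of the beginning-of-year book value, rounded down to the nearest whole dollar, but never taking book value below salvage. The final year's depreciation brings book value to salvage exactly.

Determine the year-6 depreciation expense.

Depreciable base = $223,226 − $31,900 = $191,326.
Year 1: ⌊$223,226 × 150%/9⌋ = $37,204. Book value $186,022.
Year 2: ⌊$186,022 × 150%/9⌋ = $31,003. Book value $155,019.
Year 3: ⌊$155,019 × 150%/9⌋ = $25,836. Book value $129,183.
Year 4: ⌊$129,183 × 150%/9⌋ = $21,530. Book value $107,653.
Year 5: ⌊$107,653 × 150%/9⌋ = $17,942. Book value $89,711.
Year 6: ⌊$89,711 × 150%/9⌋ = $14,951. Book value $74,760.

$14,951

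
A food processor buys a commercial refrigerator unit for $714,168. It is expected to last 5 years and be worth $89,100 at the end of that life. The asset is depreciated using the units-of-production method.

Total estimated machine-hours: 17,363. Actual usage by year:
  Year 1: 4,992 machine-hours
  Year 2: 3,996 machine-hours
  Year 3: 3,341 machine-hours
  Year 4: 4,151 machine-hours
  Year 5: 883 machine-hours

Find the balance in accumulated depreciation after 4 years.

Depreciable base = $714,168 − $89,100 = $625,068.
Rate = $625,068 / 17,363 machine-hours = $36 per machine-hour.
Year 1: 4,992 × $36 = $179,712. Book value $534,456.
Year 2: 3,996 × $36 = $143,856. Book value $390,600.
Year 3: 3,341 × $36 = $120,276. Book value $270,324.
Year 4: 4,151 × $36 = $149,436. Book value $120,888.
Accumulated through year 4 = $714,168 − $120,888 = $593,280.

$593,280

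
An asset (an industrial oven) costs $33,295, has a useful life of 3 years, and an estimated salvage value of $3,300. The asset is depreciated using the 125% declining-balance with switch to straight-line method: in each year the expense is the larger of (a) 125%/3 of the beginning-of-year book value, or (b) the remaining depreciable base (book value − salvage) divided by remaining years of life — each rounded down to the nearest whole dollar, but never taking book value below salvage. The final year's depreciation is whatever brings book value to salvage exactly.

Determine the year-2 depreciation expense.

Depreciable base = $33,295 − $3,300 = $29,995.
Year 1: DB = ⌊$33,295 × 125%/3⌋ = $13,872; SL = ⌊$29,995/3⌋ = $9,998 → take DB $13,872. Book value $19,423.
Year 2: DB = ⌊$19,423 × 125%/3⌋ = $8,092; SL = ⌊$16,123/2⌋ = $8,061 → take DB $8,092. Book value $11,331.

$8,092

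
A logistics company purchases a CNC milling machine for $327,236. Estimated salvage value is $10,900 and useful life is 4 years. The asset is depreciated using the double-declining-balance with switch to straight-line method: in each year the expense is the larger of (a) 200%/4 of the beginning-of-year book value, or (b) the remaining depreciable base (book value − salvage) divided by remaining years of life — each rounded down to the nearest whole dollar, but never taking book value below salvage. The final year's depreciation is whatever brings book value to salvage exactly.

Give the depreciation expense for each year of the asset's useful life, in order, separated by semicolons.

Depreciable base = $327,236 − $10,900 = $316,336.
Year 1: DB = ⌊$327,236 × 200%/4⌋ = $163,618; SL = ⌊$316,336/4⌋ = $79,084 → take DB $163,618. Book value $163,618.
Year 2: DB = ⌊$163,618 × 200%/4⌋ = $81,809; SL = ⌊$152,718/3⌋ = $50,906 → take DB $81,809. Book value $81,809.
Year 3: DB = ⌊$81,809 × 200%/4⌋ = $40,904; SL = ⌊$70,909/2⌋ = $35,454 → take DB $40,904. Book value $40,905.
Year 4 (final): $40,905 − $10,900 = $30,005. Book value $10,900.

$163,618; $81,809; $40,904; $30,005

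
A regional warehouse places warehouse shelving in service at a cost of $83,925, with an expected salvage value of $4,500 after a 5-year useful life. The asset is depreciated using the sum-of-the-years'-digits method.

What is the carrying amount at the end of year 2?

$36,270

Depreciable base = $83,925 − $4,500 = $79,425.
Sum of the years' digits = 5+4+3+2+1 = 15.
Year 1: $79,425 × 5/15 = $26,475. Book value $57,450.
Year 2: $79,425 × 4/15 = $21,180. Book value $36,270.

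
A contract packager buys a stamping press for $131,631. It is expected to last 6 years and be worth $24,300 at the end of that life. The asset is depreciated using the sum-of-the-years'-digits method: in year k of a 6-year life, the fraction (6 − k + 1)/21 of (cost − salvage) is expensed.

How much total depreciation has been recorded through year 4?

Depreciable base = $131,631 − $24,300 = $107,331.
Sum of the years' digits = 6+5+4+3+2+1 = 21.
Year 1: $107,331 × 6/21 = $30,666. Book value $100,965.
Year 2: $107,331 × 5/21 = $25,555. Book value $75,410.
Year 3: $107,331 × 4/21 = $20,444. Book value $54,966.
Year 4: $107,331 × 3/21 = $15,333. Book value $39,633.
Accumulated through year 4 = $131,631 − $39,633 = $91,998.

$91,998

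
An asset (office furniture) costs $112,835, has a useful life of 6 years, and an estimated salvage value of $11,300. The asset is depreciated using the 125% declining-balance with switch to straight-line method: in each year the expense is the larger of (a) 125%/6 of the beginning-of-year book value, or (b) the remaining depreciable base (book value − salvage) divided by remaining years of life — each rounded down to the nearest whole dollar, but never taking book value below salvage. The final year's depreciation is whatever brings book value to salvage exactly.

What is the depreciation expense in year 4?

$14,854

Depreciable base = $112,835 − $11,300 = $101,535.
Year 1: DB = ⌊$112,835 × 125%/6⌋ = $23,507; SL = ⌊$101,535/6⌋ = $16,922 → take DB $23,507. Book value $89,328.
Year 2: DB = ⌊$89,328 × 125%/6⌋ = $18,610; SL = ⌊$78,028/5⌋ = $15,605 → take DB $18,610. Book value $70,718.
Year 3: DB = ⌊$70,718 × 125%/6⌋ = $14,732; SL = ⌊$59,418/4⌋ = $14,854 → take SL $14,854. Book value $55,864.
Year 4: DB = ⌊$55,864 × 125%/6⌋ = $11,638; SL = ⌊$44,564/3⌋ = $14,854 → take SL $14,854. Book value $41,010.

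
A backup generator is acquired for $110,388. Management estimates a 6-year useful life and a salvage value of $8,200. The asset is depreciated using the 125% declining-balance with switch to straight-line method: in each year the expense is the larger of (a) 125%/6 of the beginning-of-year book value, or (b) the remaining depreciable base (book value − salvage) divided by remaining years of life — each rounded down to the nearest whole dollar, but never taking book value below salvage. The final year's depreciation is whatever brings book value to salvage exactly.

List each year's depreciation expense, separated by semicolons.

$22,997; $18,206; $15,246; $15,246; $15,246; $15,247

Depreciable base = $110,388 − $8,200 = $102,188.
Year 1: DB = ⌊$110,388 × 125%/6⌋ = $22,997; SL = ⌊$102,188/6⌋ = $17,031 → take DB $22,997. Book value $87,391.
Year 2: DB = ⌊$87,391 × 125%/6⌋ = $18,206; SL = ⌊$79,191/5⌋ = $15,838 → take DB $18,206. Book value $69,185.
Year 3: DB = ⌊$69,185 × 125%/6⌋ = $14,413; SL = ⌊$60,985/4⌋ = $15,246 → take SL $15,246. Book value $53,939.
Year 4: DB = ⌊$53,939 × 125%/6⌋ = $11,237; SL = ⌊$45,739/3⌋ = $15,246 → take SL $15,246. Book value $38,693.
Year 5: DB = ⌊$38,693 × 125%/6⌋ = $8,061; SL = ⌊$30,493/2⌋ = $15,246 → take SL $15,246. Book value $23,447.
Year 6 (final): $23,447 − $8,200 = $15,247. Book value $8,200.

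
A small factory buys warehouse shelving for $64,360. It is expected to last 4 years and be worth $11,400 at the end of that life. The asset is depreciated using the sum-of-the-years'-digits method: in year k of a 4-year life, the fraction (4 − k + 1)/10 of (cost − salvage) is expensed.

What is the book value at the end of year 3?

Depreciable base = $64,360 − $11,400 = $52,960.
Sum of the years' digits = 4+3+2+1 = 10.
Year 1: $52,960 × 4/10 = $21,184. Book value $43,176.
Year 2: $52,960 × 3/10 = $15,888. Book value $27,288.
Year 3: $52,960 × 2/10 = $10,592. Book value $16,696.

$16,696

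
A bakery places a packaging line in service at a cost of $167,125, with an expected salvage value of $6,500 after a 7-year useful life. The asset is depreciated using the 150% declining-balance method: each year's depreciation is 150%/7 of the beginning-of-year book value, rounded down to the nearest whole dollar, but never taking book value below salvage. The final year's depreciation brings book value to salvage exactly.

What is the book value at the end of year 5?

Depreciable base = $167,125 − $6,500 = $160,625.
Year 1: ⌊$167,125 × 150%/7⌋ = $35,812. Book value $131,313.
Year 2: ⌊$131,313 × 150%/7⌋ = $28,138. Book value $103,175.
Year 3: ⌊$103,175 × 150%/7⌋ = $22,108. Book value $81,067.
Year 4: ⌊$81,067 × 150%/7⌋ = $17,371. Book value $63,696.
Year 5: ⌊$63,696 × 150%/7⌋ = $13,649. Book value $50,047.

$50,047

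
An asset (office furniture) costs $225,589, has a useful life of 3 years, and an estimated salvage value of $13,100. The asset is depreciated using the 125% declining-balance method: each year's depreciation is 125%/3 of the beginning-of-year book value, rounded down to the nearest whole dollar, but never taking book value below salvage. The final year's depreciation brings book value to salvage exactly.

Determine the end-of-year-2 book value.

Depreciable base = $225,589 − $13,100 = $212,489.
Year 1: ⌊$225,589 × 125%/3⌋ = $93,995. Book value $131,594.
Year 2: ⌊$131,594 × 125%/3⌋ = $54,830. Book value $76,764.

$76,764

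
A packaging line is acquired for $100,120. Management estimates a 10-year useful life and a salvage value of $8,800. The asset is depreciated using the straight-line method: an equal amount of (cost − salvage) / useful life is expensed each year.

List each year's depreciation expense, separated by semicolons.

$9,132; $9,132; $9,132; $9,132; $9,132; $9,132; $9,132; $9,132; $9,132; $9,132

Depreciable base = $100,120 − $8,800 = $91,320.
Annual expense = $91,320 / 10 = $9,132.
End of year 1: book value $90,988.
End of year 2: book value $81,856.
End of year 3: book value $72,724.
End of year 4: book value $63,592.
End of year 5: book value $54,460.
End of year 6: book value $45,328.
End of year 7: book value $36,196.
End of year 8: book value $27,064.
End of year 9: book value $17,932.
End of year 10: book value $8,800.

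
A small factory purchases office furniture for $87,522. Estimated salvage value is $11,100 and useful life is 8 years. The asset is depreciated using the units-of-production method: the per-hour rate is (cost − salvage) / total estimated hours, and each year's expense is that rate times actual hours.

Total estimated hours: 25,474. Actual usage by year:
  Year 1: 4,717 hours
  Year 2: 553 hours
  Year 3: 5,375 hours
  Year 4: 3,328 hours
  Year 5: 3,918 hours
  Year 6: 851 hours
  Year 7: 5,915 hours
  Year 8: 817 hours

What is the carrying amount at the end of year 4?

$45,603

Depreciable base = $87,522 − $11,100 = $76,422.
Rate = $76,422 / 25,474 hours = $3 per hour.
Year 1: 4,717 × $3 = $14,151. Book value $73,371.
Year 2: 553 × $3 = $1,659. Book value $71,712.
Year 3: 5,375 × $3 = $16,125. Book value $55,587.
Year 4: 3,328 × $3 = $9,984. Book value $45,603.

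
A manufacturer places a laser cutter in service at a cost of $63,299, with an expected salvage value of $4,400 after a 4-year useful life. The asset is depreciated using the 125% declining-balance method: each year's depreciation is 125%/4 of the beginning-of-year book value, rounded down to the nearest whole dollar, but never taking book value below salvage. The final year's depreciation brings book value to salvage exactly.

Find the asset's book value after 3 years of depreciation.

Depreciable base = $63,299 − $4,400 = $58,899.
Year 1: ⌊$63,299 × 125%/4⌋ = $19,780. Book value $43,519.
Year 2: ⌊$43,519 × 125%/4⌋ = $13,599. Book value $29,920.
Year 3: ⌊$29,920 × 125%/4⌋ = $9,350. Book value $20,570.

$20,570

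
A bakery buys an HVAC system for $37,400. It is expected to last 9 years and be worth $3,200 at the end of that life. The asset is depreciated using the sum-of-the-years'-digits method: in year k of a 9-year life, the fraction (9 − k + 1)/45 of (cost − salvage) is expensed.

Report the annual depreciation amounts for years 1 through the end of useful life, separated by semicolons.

Depreciable base = $37,400 − $3,200 = $34,200.
Sum of the years' digits = 9+8+7+6+5+4+3+2+1 = 45.
Year 1: $34,200 × 9/45 = $6,840. Book value $30,560.
Year 2: $34,200 × 8/45 = $6,080. Book value $24,480.
Year 3: $34,200 × 7/45 = $5,320. Book value $19,160.
Year 4: $34,200 × 6/45 = $4,560. Book value $14,600.
Year 5: $34,200 × 5/45 = $3,800. Book value $10,800.
Year 6: $34,200 × 4/45 = $3,040. Book value $7,760.
Year 7: $34,200 × 3/45 = $2,280. Book value $5,480.
Year 8: $34,200 × 2/45 = $1,520. Book value $3,960.
Year 9: $34,200 × 1/45 = $760. Book value $3,200.

$6,840; $6,080; $5,320; $4,560; $3,800; $3,040; $2,280; $1,520; $760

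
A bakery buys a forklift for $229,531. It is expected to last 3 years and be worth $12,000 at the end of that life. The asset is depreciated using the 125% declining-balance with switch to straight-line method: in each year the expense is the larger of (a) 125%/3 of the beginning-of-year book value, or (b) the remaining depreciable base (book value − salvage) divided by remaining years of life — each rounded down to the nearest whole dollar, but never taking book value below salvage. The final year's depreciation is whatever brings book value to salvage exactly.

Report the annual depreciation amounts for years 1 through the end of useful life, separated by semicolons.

$95,637; $60,947; $60,947

Depreciable base = $229,531 − $12,000 = $217,531.
Year 1: DB = ⌊$229,531 × 125%/3⌋ = $95,637; SL = ⌊$217,531/3⌋ = $72,510 → take DB $95,637. Book value $133,894.
Year 2: DB = ⌊$133,894 × 125%/3⌋ = $55,789; SL = ⌊$121,894/2⌋ = $60,947 → take SL $60,947. Book value $72,947.
Year 3 (final): $72,947 − $12,000 = $60,947. Book value $12,000.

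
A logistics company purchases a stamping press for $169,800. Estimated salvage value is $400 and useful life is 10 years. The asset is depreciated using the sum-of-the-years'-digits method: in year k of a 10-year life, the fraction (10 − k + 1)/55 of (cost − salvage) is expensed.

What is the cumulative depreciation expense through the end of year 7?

Depreciable base = $169,800 − $400 = $169,400.
Sum of the years' digits = 10+9+8+7+6+5+4+3+2+1 = 55.
Year 1: $169,400 × 10/55 = $30,800. Book value $139,000.
Year 2: $169,400 × 9/55 = $27,720. Book value $111,280.
Year 3: $169,400 × 8/55 = $24,640. Book value $86,640.
Year 4: $169,400 × 7/55 = $21,560. Book value $65,080.
Year 5: $169,400 × 6/55 = $18,480. Book value $46,600.
Year 6: $169,400 × 5/55 = $15,400. Book value $31,200.
Year 7: $169,400 × 4/55 = $12,320. Book value $18,880.
Accumulated through year 7 = $169,800 − $18,880 = $150,920.

$150,920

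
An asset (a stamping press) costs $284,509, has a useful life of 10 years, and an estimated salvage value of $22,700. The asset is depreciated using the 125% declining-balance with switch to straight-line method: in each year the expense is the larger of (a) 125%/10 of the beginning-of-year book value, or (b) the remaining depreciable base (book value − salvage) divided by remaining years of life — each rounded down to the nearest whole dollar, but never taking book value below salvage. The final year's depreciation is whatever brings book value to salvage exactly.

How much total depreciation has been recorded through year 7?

Depreciable base = $284,509 − $22,700 = $261,809.
Year 1: DB = ⌊$284,509 × 125%/10⌋ = $35,563; SL = ⌊$261,809/10⌋ = $26,180 → take DB $35,563. Book value $248,946.
Year 2: DB = ⌊$248,946 × 125%/10⌋ = $31,118; SL = ⌊$226,246/9⌋ = $25,138 → take DB $31,118. Book value $217,828.
Year 3: DB = ⌊$217,828 × 125%/10⌋ = $27,228; SL = ⌊$195,128/8⌋ = $24,391 → take DB $27,228. Book value $190,600.
Year 4: DB = ⌊$190,600 × 125%/10⌋ = $23,825; SL = ⌊$167,900/7⌋ = $23,985 → take SL $23,985. Book value $166,615.
Year 5: DB = ⌊$166,615 × 125%/10⌋ = $20,826; SL = ⌊$143,915/6⌋ = $23,985 → take SL $23,985. Book value $142,630.
Year 6: DB = ⌊$142,630 × 125%/10⌋ = $17,828; SL = ⌊$119,930/5⌋ = $23,986 → take SL $23,986. Book value $118,644.
Year 7: DB = ⌊$118,644 × 125%/10⌋ = $14,830; SL = ⌊$95,944/4⌋ = $23,986 → take SL $23,986. Book value $94,658.
Accumulated through year 7 = $284,509 − $94,658 = $189,851.

$189,851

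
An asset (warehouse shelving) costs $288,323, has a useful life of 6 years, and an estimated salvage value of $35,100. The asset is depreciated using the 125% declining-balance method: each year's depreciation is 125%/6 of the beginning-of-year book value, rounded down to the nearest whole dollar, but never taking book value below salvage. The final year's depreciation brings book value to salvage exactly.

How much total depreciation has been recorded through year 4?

Depreciable base = $288,323 − $35,100 = $253,223.
Year 1: ⌊$288,323 × 125%/6⌋ = $60,067. Book value $228,256.
Year 2: ⌊$228,256 × 125%/6⌋ = $47,553. Book value $180,703.
Year 3: ⌊$180,703 × 125%/6⌋ = $37,646. Book value $143,057.
Year 4: ⌊$143,057 × 125%/6⌋ = $29,803. Book value $113,254.
Accumulated through year 4 = $288,323 − $113,254 = $175,069.

$175,069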